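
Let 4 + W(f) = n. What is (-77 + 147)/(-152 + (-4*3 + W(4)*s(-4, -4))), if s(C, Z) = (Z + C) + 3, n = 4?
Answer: -35/82 ≈ -0.42683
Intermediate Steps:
W(f) = 0 (W(f) = -4 + 4 = 0)
s(C, Z) = 3 + C + Z (s(C, Z) = (C + Z) + 3 = 3 + C + Z)
(-77 + 147)/(-152 + (-4*3 + W(4)*s(-4, -4))) = (-77 + 147)/(-152 + (-4*3 + 0*(3 - 4 - 4))) = 70/(-152 + (-12 + 0*(-5))) = 70/(-152 + (-12 + 0)) = 70/(-152 - 12) = 70/(-164) = 70*(-1/164) = -35/82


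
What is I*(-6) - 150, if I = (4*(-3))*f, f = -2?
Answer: -294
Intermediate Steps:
I = 24 (I = (4*(-3))*(-2) = -12*(-2) = 24)
I*(-6) - 150 = 24*(-6) - 150 = -144 - 150 = -294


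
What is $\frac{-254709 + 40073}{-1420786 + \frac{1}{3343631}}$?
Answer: $\frac{717663583316}{4750584113965} \approx 0.15107$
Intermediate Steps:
$\frac{-254709 + 40073}{-1420786 + \frac{1}{3343631}} = - \frac{214636}{-1420786 + \frac{1}{3343631}} = - \frac{214636}{- \frac{4750584113965}{3343631}} = \left(-214636\right) \left(- \frac{3343631}{4750584113965}\right) = \frac{717663583316}{4750584113965}$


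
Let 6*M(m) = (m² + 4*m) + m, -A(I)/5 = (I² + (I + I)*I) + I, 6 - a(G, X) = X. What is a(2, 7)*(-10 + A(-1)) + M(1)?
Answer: 21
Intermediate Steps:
a(G, X) = 6 - X
A(I) = -15*I² - 5*I (A(I) = -5*((I² + (I + I)*I) + I) = -5*((I² + (2*I)*I) + I) = -5*((I² + 2*I²) + I) = -5*(3*I² + I) = -5*(I + 3*I²) = -15*I² - 5*I)
M(m) = m²/6 + 5*m/6 (M(m) = ((m² + 4*m) + m)/6 = (m² + 5*m)/6 = m²/6 + 5*m/6)
a(2, 7)*(-10 + A(-1)) + M(1) = (6 - 1*7)*(-10 - 5*(-1)*(1 + 3*(-1))) + (⅙)*1*(5 + 1) = (6 - 7)*(-10 - 5*(-1)*(1 - 3)) + (⅙)*1*6 = -(-10 - 5*(-1)*(-2)) + 1 = -(-10 - 10) + 1 = -1*(-20) + 1 = 20 + 1 = 21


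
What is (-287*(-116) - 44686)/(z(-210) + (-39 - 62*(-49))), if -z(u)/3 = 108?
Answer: -11394/2675 ≈ -4.2594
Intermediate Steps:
z(u) = -324 (z(u) = -3*108 = -324)
(-287*(-116) - 44686)/(z(-210) + (-39 - 62*(-49))) = (-287*(-116) - 44686)/(-324 + (-39 - 62*(-49))) = (33292 - 44686)/(-324 + (-39 + 3038)) = -11394/(-324 + 2999) = -11394/2675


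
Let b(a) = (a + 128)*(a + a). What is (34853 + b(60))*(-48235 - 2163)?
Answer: -2893500374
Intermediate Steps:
b(a) = 2*a*(128 + a) (b(a) = (128 + a)*(2*a) = 2*a*(128 + a))
(34853 + b(60))*(-48235 - 2163) = (34853 + 2*60*(128 + 60))*(-48235 - 2163) = (34853 + 2*60*188)*(-50398) = (34853 + 22560)*(-50398) = 57413*(-50398) = -2893500374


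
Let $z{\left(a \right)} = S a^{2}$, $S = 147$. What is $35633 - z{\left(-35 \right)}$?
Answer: $-144442$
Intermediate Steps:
$z{\left(a \right)} = 147 a^{2}$
$35633 - z{\left(-35 \right)} = 35633 - 147 \left(-35\right)^{2} = 35633 - 147 \cdot 1225 = 35633 - 180075 = -144442$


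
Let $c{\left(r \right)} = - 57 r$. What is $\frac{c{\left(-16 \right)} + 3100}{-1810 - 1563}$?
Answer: $- \frac{4012}{3373} \approx -1.1894$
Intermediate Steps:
$\frac{c{\left(-16 \right)} + 3100}{-1810 - 1563} = \frac{\left(-57\right) \left(-16\right) + 3100}{-1810 - 1563} = \frac{912 + 3100}{-3373} = 4012 \left(- \frac{1}{3373}\right) = - \frac{4012}{3373}$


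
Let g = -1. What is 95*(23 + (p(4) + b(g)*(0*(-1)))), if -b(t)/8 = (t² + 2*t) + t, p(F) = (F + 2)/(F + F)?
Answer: 9025/4 ≈ 2256.3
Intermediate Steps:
p(F) = (2 + F)/(2*F) (p(F) = (2 + F)/((2*F)) = (2 + F)*(1/(2*F)) = (2 + F)/(2*F))
b(t) = -24*t - 8*t² (b(t) = -8*((t² + 2*t) + t) = -8*(t² + 3*t) = -24*t - 8*t²)
95*(23 + (p(4) + b(g)*(0*(-1)))) = 95*(23 + ((½)*(2 + 4)/4 + (-8*(-1)*(3 - 1))*(0*(-1)))) = 95*(23 + ((½)*(¼)*6 - 8*(-1)*2*0)) = 95*(23 + (¾ + 16*0)) = 95*(23 + (¾ + 0)) = 95*(23 + ¾) = 95*(95/4) = 9025/4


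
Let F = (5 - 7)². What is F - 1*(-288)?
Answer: 292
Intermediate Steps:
F = 4 (F = (-2)² = 4)
F - 1*(-288) = 4 - 1*(-288) = 4 + 288 = 292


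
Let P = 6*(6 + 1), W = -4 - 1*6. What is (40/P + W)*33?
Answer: -2090/7 ≈ -298.57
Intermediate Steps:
W = -10 (W = -4 - 6 = -10)
P = 42 (P = 6*7 = 42)
(40/P + W)*33 = (40/42 - 10)*33 = (40*(1/42) - 10)*33 = (20/21 - 10)*33 = -190/21*33 = -2090/7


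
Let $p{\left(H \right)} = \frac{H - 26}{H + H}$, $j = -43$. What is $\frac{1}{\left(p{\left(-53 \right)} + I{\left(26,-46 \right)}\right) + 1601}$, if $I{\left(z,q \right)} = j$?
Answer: $\frac{106}{165227} \approx 0.00064154$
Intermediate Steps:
$I{\left(z,q \right)} = -43$
$p{\left(H \right)} = \frac{-26 + H}{2 H}$
$\frac{1}{\left(p{\left(-53 \right)} + I{\left(26,-46 \right)}\right) + 1601} = \frac{1}{\left(\frac{-26 - 53}{2 \left(-53\right)} - 43\right) + 1601} = \frac{1}{\left(\frac{1}{2} \left(- \frac{1}{53}\right) \left(-79\right) - 43\right) + 1601} = \frac{1}{\left(\frac{79}{106} - 43\right) + 1601} = \frac{1}{- \frac{4479}{106} + 1601} = \frac{1}{\frac{165227}{106}} = \frac{106}{165227}$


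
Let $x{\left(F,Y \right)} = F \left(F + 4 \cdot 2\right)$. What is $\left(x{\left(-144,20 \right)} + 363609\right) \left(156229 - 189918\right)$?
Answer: $-12909388977$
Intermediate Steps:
$x{\left(F,Y \right)} = F \left(8 + F\right)$ ($x{\left(F,Y \right)} = F \left(F + 8\right) = F \left(8 + F\right)$)
$\left(x{\left(-144,20 \right)} + 363609\right) \left(156229 - 189918\right) = \left(- 144 \left(8 - 144\right) + 363609\right) \left(156229 - 189918\right) = \left(\left(-144\right) \left(-136\right) + 363609\right) \left(-33689\right) = \left(19584 + 363609\right) \left(-33689\right) = 383193 \left(-33689\right) = -12909388977$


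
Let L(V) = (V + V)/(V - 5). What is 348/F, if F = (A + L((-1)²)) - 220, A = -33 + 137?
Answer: -696/233 ≈ -2.9871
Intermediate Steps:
L(V) = 2*V/(-5 + V) (L(V) = (2*V)/(-5 + V) = 2*V/(-5 + V))
A = 104
F = -233/2 (F = (104 + 2*(-1)²/(-5 + (-1)²)) - 220 = (104 + 2*1/(-5 + 1)) - 220 = (104 + 2*1/(-4)) - 220 = (104 + 2*1*(-¼)) - 220 = (104 - ½) - 220 = 207/2 - 220 = -233/2 ≈ -116.50)
348/F = 348/(-233/2) = 348*(-2/233) = -696/233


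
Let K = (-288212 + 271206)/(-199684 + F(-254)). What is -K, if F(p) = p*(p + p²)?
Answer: -8503/8261116 ≈ -0.0010293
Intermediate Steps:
K = 8503/8261116 (K = (-288212 + 271206)/(-199684 + (-254)²*(1 - 254)) = -17006/(-199684 + 64516*(-253)) = -17006/(-199684 - 16322548) = -17006/(-16522232) = -17006*(-1/16522232) = 8503/8261116 ≈ 0.0010293)
-K = -1*8503/8261116 = -8503/8261116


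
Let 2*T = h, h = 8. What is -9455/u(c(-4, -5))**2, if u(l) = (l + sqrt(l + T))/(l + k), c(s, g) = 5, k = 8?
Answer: -1597895/64 ≈ -24967.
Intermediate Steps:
T = 4 (T = (1/2)*8 = 4)
u(l) = (l + sqrt(4 + l))/(8 + l) (u(l) = (l + sqrt(l + 4))/(l + 8) = (l + sqrt(4 + l))/(8 + l))
-9455/u(c(-4, -5))**2 = -9455*(8 + 5)**2/(5 + sqrt(4 + 5))**2 = -9455*169/(5 + sqrt(9))**2 = -9455*169/(5 + 3)**2 = -9455/(((1/13)*8)**2) = -9455/((8/13)**2) = -9455/64/169 = -9455*169/64 = -1597895/64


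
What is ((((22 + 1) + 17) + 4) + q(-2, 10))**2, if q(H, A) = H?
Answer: 1764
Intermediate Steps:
((((22 + 1) + 17) + 4) + q(-2, 10))**2 = ((((22 + 1) + 17) + 4) - 2)**2 = (((23 + 17) + 4) - 2)**2 = ((40 + 4) - 2)**2 = (44 - 2)**2 = 42**2 = 1764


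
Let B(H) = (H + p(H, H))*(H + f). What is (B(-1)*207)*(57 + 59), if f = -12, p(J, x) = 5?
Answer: -1248624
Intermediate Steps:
B(H) = (-12 + H)*(5 + H) (B(H) = (H + 5)*(H - 12) = (5 + H)*(-12 + H) = (-12 + H)*(5 + H))
(B(-1)*207)*(57 + 59) = ((-60 + (-1)² - 7*(-1))*207)*(57 + 59) = ((-60 + 1 + 7)*207)*116 = -52*207*116 = -10764*116 = -1248624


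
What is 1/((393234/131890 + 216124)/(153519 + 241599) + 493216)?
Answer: 26056056510/12851278220129957 ≈ 2.0275e-6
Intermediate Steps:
1/((393234/131890 + 216124)/(153519 + 241599) + 493216) = 1/((393234*(1/131890) + 216124)/395118 + 493216) = 1/((196617/65945 + 216124)*(1/395118) + 493216) = 1/((14252493797/65945)*(1/395118) + 493216) = 1/(14252493797/26056056510 + 493216) = 1/(12851278220129957/26056056510) = 26056056510/12851278220129957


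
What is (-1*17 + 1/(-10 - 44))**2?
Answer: 844561/2916 ≈ 289.63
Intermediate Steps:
(-1*17 + 1/(-10 - 44))**2 = (-17 + 1/(-54))**2 = (-17 - 1/54)**2 = (-919/54)**2 = 844561/2916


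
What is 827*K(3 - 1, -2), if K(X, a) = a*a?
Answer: 3308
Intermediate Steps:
K(X, a) = a²
827*K(3 - 1, -2) = 827*(-2)² = 827*4 = 3308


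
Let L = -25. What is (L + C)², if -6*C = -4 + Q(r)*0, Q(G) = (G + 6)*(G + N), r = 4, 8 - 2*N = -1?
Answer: 5329/9 ≈ 592.11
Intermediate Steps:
N = 9/2 (N = 4 - ½*(-1) = 4 + ½ = 9/2 ≈ 4.5000)
Q(G) = (6 + G)*(9/2 + G) (Q(G) = (G + 6)*(G + 9/2) = (6 + G)*(9/2 + G))
C = ⅔ (C = -(-4 + (27 + 4² + (21/2)*4)*0)/6 = -(-4 + (27 + 16 + 42)*0)/6 = -(-4 + 85*0)/6 = -(-4 + 0)/6 = -⅙*(-4) = ⅔ ≈ 0.66667)
(L + C)² = (-25 + ⅔)² = (-73/3)² = 5329/9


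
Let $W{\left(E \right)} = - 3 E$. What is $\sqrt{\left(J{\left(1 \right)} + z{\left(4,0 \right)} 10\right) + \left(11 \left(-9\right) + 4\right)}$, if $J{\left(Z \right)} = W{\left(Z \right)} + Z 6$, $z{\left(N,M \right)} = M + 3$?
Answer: $i \sqrt{62} \approx 7.874 i$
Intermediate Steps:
$z{\left(N,M \right)} = 3 + M$
$J{\left(Z \right)} = 3 Z$ ($J{\left(Z \right)} = - 3 Z + Z 6 = - 3 Z + 6 Z = 3 Z$)
$\sqrt{\left(J{\left(1 \right)} + z{\left(4,0 \right)} 10\right) + \left(11 \left(-9\right) + 4\right)} = \sqrt{\left(3 \cdot 1 + \left(3 + 0\right) 10\right) + \left(11 \left(-9\right) + 4\right)} = \sqrt{\left(3 + 3 \cdot 10\right) + \left(-99 + 4\right)} = \sqrt{\left(3 + 30\right) - 95} = \sqrt{33 - 95} = \sqrt{-62} = i \sqrt{62}$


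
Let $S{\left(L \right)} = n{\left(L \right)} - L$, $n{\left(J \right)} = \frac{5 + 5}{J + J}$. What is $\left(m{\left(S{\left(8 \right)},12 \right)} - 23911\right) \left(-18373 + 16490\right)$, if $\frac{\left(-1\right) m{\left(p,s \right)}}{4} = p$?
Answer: $\frac{89937729}{2} \approx 4.4969 \cdot 10^{7}$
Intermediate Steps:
$n{\left(J \right)} = \frac{5}{J}$ ($n{\left(J \right)} = \frac{10}{2 J} = 10 \frac{1}{2 J} = \frac{5}{J}$)
$S{\left(L \right)} = - L + \frac{5}{L}$ ($S{\left(L \right)} = \frac{5}{L} - L = - L + \frac{5}{L}$)
$m{\left(p,s \right)} = - 4 p$
$\left(m{\left(S{\left(8 \right)},12 \right)} - 23911\right) \left(-18373 + 16490\right) = \left(- 4 \left(\left(-1\right) 8 + \frac{5}{8}\right) - 23911\right) \left(-18373 + 16490\right) = \left(- 4 \left(-8 + 5 \cdot \frac{1}{8}\right) - 23911\right) \left(-1883\right) = \left(- 4 \left(-8 + \frac{5}{8}\right) - 23911\right) \left(-1883\right) = \left(\left(-4\right) \left(- \frac{59}{8}\right) - 23911\right) \left(-1883\right) = \left(\frac{59}{2} - 23911\right) \left(-1883\right) = \left(- \frac{47763}{2}\right) \left(-1883\right) = \frac{89937729}{2}$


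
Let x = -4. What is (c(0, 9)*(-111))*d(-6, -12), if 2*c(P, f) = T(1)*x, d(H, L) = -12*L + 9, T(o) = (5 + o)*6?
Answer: 1222776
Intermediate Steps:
T(o) = 30 + 6*o
d(H, L) = 9 - 12*L
c(P, f) = -72 (c(P, f) = ((30 + 6*1)*(-4))/2 = ((30 + 6)*(-4))/2 = (36*(-4))/2 = (½)*(-144) = -72)
(c(0, 9)*(-111))*d(-6, -12) = (-72*(-111))*(9 - 12*(-12)) = 7992*(9 + 144) = 7992*153 = 1222776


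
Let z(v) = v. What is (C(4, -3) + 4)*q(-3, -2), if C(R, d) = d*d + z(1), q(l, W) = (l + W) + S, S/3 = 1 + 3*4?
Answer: 476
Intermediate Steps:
S = 39 (S = 3*(1 + 3*4) = 3*(1 + 12) = 3*13 = 39)
q(l, W) = 39 + W + l (q(l, W) = (l + W) + 39 = (W + l) + 39 = 39 + W + l)
C(R, d) = 1 + d² (C(R, d) = d*d + 1 = d² + 1 = 1 + d²)
(C(4, -3) + 4)*q(-3, -2) = ((1 + (-3)²) + 4)*(39 - 2 - 3) = ((1 + 9) + 4)*34 = (10 + 4)*34 = 14*34 = 476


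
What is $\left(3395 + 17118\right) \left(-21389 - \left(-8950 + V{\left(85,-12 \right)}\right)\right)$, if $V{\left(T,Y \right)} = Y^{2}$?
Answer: $-258115079$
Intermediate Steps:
$\left(3395 + 17118\right) \left(-21389 - \left(-8950 + V{\left(85,-12 \right)}\right)\right) = \left(3395 + 17118\right) \left(-21389 + \left(8950 - \left(-12\right)^{2}\right)\right) = 20513 \left(-21389 + \left(8950 - 144\right)\right) = 20513 \left(-21389 + 8806\right) = 20513 \left(-12583\right) = -258115079$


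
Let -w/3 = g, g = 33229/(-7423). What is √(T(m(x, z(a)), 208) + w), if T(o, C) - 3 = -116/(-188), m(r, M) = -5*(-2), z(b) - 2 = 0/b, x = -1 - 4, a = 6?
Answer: √2074864734319/348881 ≈ 4.1287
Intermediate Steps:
x = -5
g = -33229/7423 (g = 33229*(-1/7423) = -33229/7423 ≈ -4.4765)
w = 99687/7423 (w = -3*(-33229/7423) = 99687/7423 ≈ 13.429)
z(b) = 2 (z(b) = 2 + 0/b = 2 + 0 = 2)
m(r, M) = 10
T(o, C) = 170/47 (T(o, C) = 3 - 116/(-188) = 3 - 116*(-1/188) = 3 + 29/47 = 170/47)
√(T(m(x, z(a)), 208) + w) = √(170/47 + 99687/7423) = √(5947199/348881) = √2074864734319/348881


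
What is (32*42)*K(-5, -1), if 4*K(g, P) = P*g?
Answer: 1680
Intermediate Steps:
K(g, P) = P*g/4 (K(g, P) = (P*g)/4 = P*g/4)
(32*42)*K(-5, -1) = (32*42)*((¼)*(-1)*(-5)) = 1344*(5/4) = 1680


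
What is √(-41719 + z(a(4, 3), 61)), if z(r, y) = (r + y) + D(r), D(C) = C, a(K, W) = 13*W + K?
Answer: 2*I*√10393 ≈ 203.89*I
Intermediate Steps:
a(K, W) = K + 13*W
z(r, y) = y + 2*r (z(r, y) = (r + y) + r = y + 2*r)
√(-41719 + z(a(4, 3), 61)) = √(-41719 + (61 + 2*(4 + 13*3))) = √(-41719 + (61 + 2*(4 + 39))) = √(-41719 + (61 + 2*43)) = √(-41719 + (61 + 86)) = √(-41719 + 147) = √(-41572) = 2*I*√10393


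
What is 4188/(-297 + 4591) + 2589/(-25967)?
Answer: 48816315/55751149 ≈ 0.87561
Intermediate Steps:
4188/(-297 + 4591) + 2589/(-25967) = 4188/4294 + 2589*(-1/25967) = 4188*(1/4294) - 2589/25967 = 2094/2147 - 2589/25967 = 48816315/55751149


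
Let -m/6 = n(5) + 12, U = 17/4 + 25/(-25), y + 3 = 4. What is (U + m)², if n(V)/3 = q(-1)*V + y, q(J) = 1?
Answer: 499849/16 ≈ 31241.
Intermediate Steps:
y = 1 (y = -3 + 4 = 1)
U = 13/4 (U = 17*(¼) + 25*(-1/25) = 17/4 - 1 = 13/4 ≈ 3.2500)
n(V) = 3 + 3*V (n(V) = 3*(1*V + 1) = 3*(V + 1) = 3*(1 + V) = 3 + 3*V)
m = -180 (m = -6*((3 + 3*5) + 12) = -6*((3 + 15) + 12) = -6*(18 + 12) = -6*30 = -180)
(U + m)² = (13/4 - 180)² = (-707/4)² = 499849/16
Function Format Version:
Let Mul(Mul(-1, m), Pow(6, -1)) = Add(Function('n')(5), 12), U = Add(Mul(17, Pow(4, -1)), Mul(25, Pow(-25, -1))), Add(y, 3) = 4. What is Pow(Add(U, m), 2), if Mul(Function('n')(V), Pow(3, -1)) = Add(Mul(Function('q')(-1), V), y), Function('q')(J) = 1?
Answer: Rational(499849, 16) ≈ 31241.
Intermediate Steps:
y = 1 (y = Add(-3, 4) = 1)
U = Rational(13, 4) (U = Add(Mul(17, Rational(1, 4)), Mul(25, Rational(-1, 25))) = Add(Rational(17, 4), -1) = Rational(13, 4) ≈ 3.2500)
Function('n')(V) = Add(3, Mul(3, V)) (Function('n')(V) = Mul(3, Add(Mul(1, V), 1)) = Mul(3, Add(V, 1)) = Mul(3, Add(1, V)) = Add(3, Mul(3, V)))
m = -180 (m = Mul(-6, Add(Add(3, Mul(3, 5)), 12)) = Mul(-6, Add(Add(3, 15), 12)) = Mul(-6, Add(18, 12)) = Mul(-6, 30) = -180)
Pow(Add(U, m), 2) = Pow(Add(Rational(13, 4), -180), 2) = Pow(Rational(-707, 4), 2) = Rational(499849, 16)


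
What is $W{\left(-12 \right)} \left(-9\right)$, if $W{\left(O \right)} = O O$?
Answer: $-1296$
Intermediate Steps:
$W{\left(O \right)} = O^{2}$
$W{\left(-12 \right)} \left(-9\right) = \left(-12\right)^{2} \left(-9\right) = 144 \left(-9\right) = -1296$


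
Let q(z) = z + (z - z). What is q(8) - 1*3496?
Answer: -3488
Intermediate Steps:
q(z) = z (q(z) = z + 0 = z)
q(8) - 1*3496 = 8 - 1*3496 = 8 - 3496 = -3488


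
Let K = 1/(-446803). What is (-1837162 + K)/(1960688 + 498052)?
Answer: -820849493087/1098572408220 ≈ -0.74720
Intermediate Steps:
K = -1/446803 ≈ -2.2381e-6
(-1837162 + K)/(1960688 + 498052) = (-1837162 - 1/446803)/(1960688 + 498052) = -820849493087/446803/2458740 = -820849493087/446803*1/2458740 = -820849493087/1098572408220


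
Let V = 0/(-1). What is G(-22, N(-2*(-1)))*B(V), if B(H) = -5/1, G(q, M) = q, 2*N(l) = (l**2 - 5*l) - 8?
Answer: 110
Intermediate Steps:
N(l) = -4 + l**2/2 - 5*l/2 (N(l) = ((l**2 - 5*l) - 8)/2 = (-8 + l**2 - 5*l)/2 = -4 + l**2/2 - 5*l/2)
V = 0 (V = 0*(-1) = 0)
B(H) = -5 (B(H) = -5*1 = -5)
G(-22, N(-2*(-1)))*B(V) = -22*(-5) = 110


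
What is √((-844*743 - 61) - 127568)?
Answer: I*√754721 ≈ 868.75*I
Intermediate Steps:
√((-844*743 - 61) - 127568) = √((-627092 - 61) - 127568) = √(-627153 - 127568) = √(-754721) = I*√754721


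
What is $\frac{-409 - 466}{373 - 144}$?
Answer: $- \frac{875}{229} \approx -3.821$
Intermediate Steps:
$\frac{-409 - 466}{373 - 144} = - \frac{875}{373 - 144} = - \frac{875}{229}$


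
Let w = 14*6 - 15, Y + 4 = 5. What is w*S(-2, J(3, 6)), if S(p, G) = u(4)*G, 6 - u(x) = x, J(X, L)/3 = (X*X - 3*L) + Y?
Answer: -3312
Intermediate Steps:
Y = 1 (Y = -4 + 5 = 1)
J(X, L) = 3 - 9*L + 3*X² (J(X, L) = 3*((X*X - 3*L) + 1) = 3*((X² - 3*L) + 1) = 3*(1 + X² - 3*L) = 3 - 9*L + 3*X²)
u(x) = 6 - x
w = 69 (w = 84 - 15 = 69)
S(p, G) = 2*G (S(p, G) = (6 - 1*4)*G = (6 - 4)*G = 2*G)
w*S(-2, J(3, 6)) = 69*(2*(3 - 9*6 + 3*3²)) = 69*(2*(3 - 54 + 3*9)) = 69*(2*(3 - 54 + 27)) = 69*(2*(-24)) = 69*(-48) = -3312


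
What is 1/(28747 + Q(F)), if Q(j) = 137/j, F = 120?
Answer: 120/3449777 ≈ 3.4785e-5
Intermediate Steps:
1/(28747 + Q(F)) = 1/(28747 + 137/120) = 1/(3449777/120) = 120/3449777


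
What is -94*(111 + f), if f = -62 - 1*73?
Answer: 2256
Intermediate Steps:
f = -135 (f = -62 - 73 = -135)
-94*(111 + f) = -94*(111 - 135) = -94*(-24) = 2256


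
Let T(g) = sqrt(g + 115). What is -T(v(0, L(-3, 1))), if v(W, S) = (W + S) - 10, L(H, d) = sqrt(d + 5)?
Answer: -sqrt(105 + sqrt(6)) ≈ -10.366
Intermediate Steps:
L(H, d) = sqrt(5 + d)
v(W, S) = -10 + S + W (v(W, S) = (S + W) - 10 = -10 + S + W)
T(g) = sqrt(115 + g)
-T(v(0, L(-3, 1))) = -sqrt(115 + (-10 + sqrt(5 + 1) + 0)) = -sqrt(115 + (-10 + sqrt(6) + 0)) = -sqrt(115 + (-10 + sqrt(6))) = -sqrt(105 + sqrt(6))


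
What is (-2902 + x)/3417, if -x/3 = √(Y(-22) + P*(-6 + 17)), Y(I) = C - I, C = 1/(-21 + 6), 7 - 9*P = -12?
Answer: -2902/3417 - 4*√635/17085 ≈ -0.85518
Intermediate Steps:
P = 19/9 (P = 7/9 - ⅑*(-12) = 7/9 + 4/3 = 19/9 ≈ 2.1111)
C = -1/15 (C = 1/(-15) = -1/15 ≈ -0.066667)
Y(I) = -1/15 - I
x = -4*√635/5 (x = -3*√((-1/15 - 1*(-22)) + 19*(-6 + 17)/9) = -3*√((-1/15 + 22) + (19/9)*11) = -3*√(329/15 + 209/9) = -4*√635/5 ≈ -20.159)
(-2902 + x)/3417 = (-2902 - 4*√635/5)/3417 = (-2902 - 4*√635/5)*(1/3417) = -2902/3417 - 4*√635/17085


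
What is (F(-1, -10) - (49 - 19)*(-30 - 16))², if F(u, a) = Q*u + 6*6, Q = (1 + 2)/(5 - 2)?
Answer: 2002225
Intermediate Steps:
Q = 1 (Q = 3/3 = 3*(⅓) = 1)
F(u, a) = 36 + u (F(u, a) = 1*u + 6*6 = u + 36 = 36 + u)
(F(-1, -10) - (49 - 19)*(-30 - 16))² = ((36 - 1) - (49 - 19)*(-30 - 16))² = (35 - 30*(-46))² = (35 - 1*(-1380))² = (35 + 1380)² = 1415² = 2002225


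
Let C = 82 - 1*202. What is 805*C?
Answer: -96600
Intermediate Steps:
C = -120 (C = 82 - 202 = -120)
805*C = 805*(-120) = -96600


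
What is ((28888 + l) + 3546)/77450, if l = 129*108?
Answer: 23183/38725 ≈ 0.59866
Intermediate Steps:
l = 13932
((28888 + l) + 3546)/77450 = ((28888 + 13932) + 3546)/77450 = (42820 + 3546)*(1/77450) = 46366*(1/77450) = 23183/38725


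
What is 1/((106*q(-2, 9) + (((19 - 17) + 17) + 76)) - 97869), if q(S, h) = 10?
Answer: -1/96714 ≈ -1.0340e-5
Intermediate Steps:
1/((106*q(-2, 9) + (((19 - 17) + 17) + 76)) - 97869) = 1/((106*10 + (((19 - 17) + 17) + 76)) - 97869) = 1/((1060 + ((2 + 17) + 76)) - 97869) = 1/((1060 + (19 + 76)) - 97869) = 1/((1060 + 95) - 97869) = 1/(1155 - 97869) = 1/(-96714) = -1/96714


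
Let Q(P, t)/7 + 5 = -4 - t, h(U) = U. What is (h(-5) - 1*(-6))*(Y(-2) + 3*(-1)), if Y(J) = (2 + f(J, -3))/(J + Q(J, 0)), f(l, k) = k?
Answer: -194/65 ≈ -2.9846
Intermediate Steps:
Q(P, t) = -63 - 7*t (Q(P, t) = -35 + 7*(-4 - t) = -35 + (-28 - 7*t) = -63 - 7*t)
Y(J) = -1/(-63 + J) (Y(J) = (2 - 3)/(J + (-63 - 7*0)) = -1/(J + (-63 + 0)) = -1/(J - 63) = -1/(-63 + J))
(h(-5) - 1*(-6))*(Y(-2) + 3*(-1)) = (-5 - 1*(-6))*(-1/(-63 - 2) + 3*(-1)) = (-5 + 6)*(-1/(-65) - 3) = 1*(-1*(-1/65) - 3) = 1*(1/65 - 3) = 1*(-194/65) = -194/65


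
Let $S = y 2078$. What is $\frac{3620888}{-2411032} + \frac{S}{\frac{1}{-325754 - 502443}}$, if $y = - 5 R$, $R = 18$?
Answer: $\frac{46680413368201649}{301379} \approx 1.5489 \cdot 10^{11}$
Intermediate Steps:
$y = -90$ ($y = \left(-5\right) 18 = -90$)
$S = -187020$ ($S = \left(-90\right) 2078 = -187020$)
$\frac{3620888}{-2411032} + \frac{S}{\frac{1}{-325754 - 502443}} = \frac{3620888}{-2411032} - \frac{187020}{\frac{1}{-325754 - 502443}} = 3620888 \left(- \frac{1}{2411032}\right) - \frac{187020}{\frac{1}{-828197}} = - \frac{452611}{301379} - \frac{187020}{- \frac{1}{828197}} = - \frac{452611}{301379} - -154889402940 = - \frac{452611}{301379} + 154889402940 = \frac{46680413368201649}{301379}$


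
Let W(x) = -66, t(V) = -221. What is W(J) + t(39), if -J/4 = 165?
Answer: -287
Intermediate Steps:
J = -660 (J = -4*165 = -660)
W(J) + t(39) = -66 - 221 = -287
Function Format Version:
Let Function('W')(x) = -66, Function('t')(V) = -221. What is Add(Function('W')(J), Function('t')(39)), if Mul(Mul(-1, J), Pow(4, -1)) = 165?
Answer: -287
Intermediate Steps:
J = -660 (J = Mul(-4, 165) = -660)
Add(Function('W')(J), Function('t')(39)) = Add(-66, -221) = -287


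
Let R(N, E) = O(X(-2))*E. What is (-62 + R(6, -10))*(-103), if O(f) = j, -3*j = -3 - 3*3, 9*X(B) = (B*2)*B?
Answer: 10506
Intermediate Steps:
X(B) = 2*B²/9 (X(B) = ((B*2)*B)/9 = ((2*B)*B)/9 = (2*B²)/9 = 2*B²/9)
j = 4 (j = -(-3 - 3*3)/3 = -(-3 - 9)/3 = -⅓*(-12) = 4)
O(f) = 4
R(N, E) = 4*E
(-62 + R(6, -10))*(-103) = (-62 + 4*(-10))*(-103) = (-62 - 40)*(-103) = -102*(-103) = 10506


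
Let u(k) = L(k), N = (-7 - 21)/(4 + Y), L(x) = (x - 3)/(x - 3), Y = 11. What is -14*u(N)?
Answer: -14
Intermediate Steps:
L(x) = 1 (L(x) = (-3 + x)/(-3 + x) = 1)
N = -28/15 (N = (-7 - 21)/(4 + 11) = -28/15 ≈ -1.8667)
u(k) = 1
-14*u(N) = -14*1 = -14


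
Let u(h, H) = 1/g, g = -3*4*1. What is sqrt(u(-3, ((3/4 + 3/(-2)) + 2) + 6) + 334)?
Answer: sqrt(12021)/6 ≈ 18.273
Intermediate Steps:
g = -12 (g = -12*1 = -12)
u(h, H) = -1/12 (u(h, H) = 1/(-12) = -1/12)
sqrt(u(-3, ((3/4 + 3/(-2)) + 2) + 6) + 334) = sqrt(-1/12 + 334) = sqrt(4007/12) = sqrt(12021)/6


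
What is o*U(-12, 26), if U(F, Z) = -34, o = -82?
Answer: 2788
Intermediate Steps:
o*U(-12, 26) = -82*(-34) = 2788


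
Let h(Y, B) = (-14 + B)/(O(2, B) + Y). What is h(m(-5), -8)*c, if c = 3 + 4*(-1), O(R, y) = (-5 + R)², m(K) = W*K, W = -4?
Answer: 22/29 ≈ 0.75862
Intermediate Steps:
m(K) = -4*K
h(Y, B) = (-14 + B)/(9 + Y) (h(Y, B) = (-14 + B)/((-5 + 2)² + Y) = (-14 + B)/((-3)² + Y) = (-14 + B)/(9 + Y))
c = -1 (c = 3 - 4 = -1)
h(m(-5), -8)*c = ((-14 - 8)/(9 - 4*(-5)))*(-1) = (-22/(9 + 20))*(-1) = (-22/29)*(-1) = ((1/29)*(-22))*(-1) = -22/29*(-1) = 22/29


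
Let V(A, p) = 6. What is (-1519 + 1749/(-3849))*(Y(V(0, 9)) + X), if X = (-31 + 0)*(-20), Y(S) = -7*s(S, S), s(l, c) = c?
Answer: -1126787880/1283 ≈ -8.7825e+5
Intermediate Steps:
Y(S) = -7*S
X = 620 (X = -31*(-20) = 620)
(-1519 + 1749/(-3849))*(Y(V(0, 9)) + X) = (-1519 + 1749/(-3849))*(-7*6 + 620) = (-1519 + 1749*(-1/3849))*(-42 + 620) = (-1519 - 583/1283)*578 = -1949460/1283*578 = -1126787880/1283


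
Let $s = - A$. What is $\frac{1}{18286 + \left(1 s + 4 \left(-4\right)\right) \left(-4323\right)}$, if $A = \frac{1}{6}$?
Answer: $\frac{2}{176349} \approx 1.1341 \cdot 10^{-5}$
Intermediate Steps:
$A = \frac{1}{6} \approx 0.16667$
$s = - \frac{1}{6}$ ($s = \left(-1\right) \frac{1}{6} = - \frac{1}{6} \approx -0.16667$)
$\frac{1}{18286 + \left(1 s + 4 \left(-4\right)\right) \left(-4323\right)} = \frac{1}{18286 + \left(1 \left(- \frac{1}{6}\right) + 4 \left(-4\right)\right) \left(-4323\right)} = \frac{1}{18286 + \left(- \frac{1}{6} - 16\right) \left(-4323\right)} = \frac{1}{18286 - - \frac{139777}{2}} = \frac{1}{18286 + \frac{139777}{2}} = \frac{1}{\frac{176349}{2}} = \frac{2}{176349}$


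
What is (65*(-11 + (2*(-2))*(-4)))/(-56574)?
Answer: -325/56574 ≈ -0.0057447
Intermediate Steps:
(65*(-11 + (2*(-2))*(-4)))/(-56574) = (65*(-11 - 4*(-4)))*(-1/56574) = (65*(-11 + 16))*(-1/56574) = (65*5)*(-1/56574) = 325*(-1/56574) = -325/56574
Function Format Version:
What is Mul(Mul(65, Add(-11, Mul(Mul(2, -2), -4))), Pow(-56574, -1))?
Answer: Rational(-325, 56574) ≈ -0.0057447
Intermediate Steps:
Mul(Mul(65, Add(-11, Mul(Mul(2, -2), -4))), Pow(-56574, -1)) = Mul(Mul(65, Add(-11, Mul(-4, -4))), Rational(-1, 56574)) = Mul(Mul(65, Add(-11, 16)), Rational(-1, 56574)) = Mul(Mul(65, 5), Rational(-1, 56574)) = Mul(325, Rational(-1, 56574)) = Rational(-325, 56574)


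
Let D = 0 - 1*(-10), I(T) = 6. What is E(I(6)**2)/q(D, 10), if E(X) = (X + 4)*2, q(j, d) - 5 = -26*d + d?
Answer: -16/49 ≈ -0.32653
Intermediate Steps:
D = 10 (D = 0 + 10 = 10)
q(j, d) = 5 - 25*d (q(j, d) = 5 + (-26*d + d) = 5 - 25*d)
E(X) = 8 + 2*X (E(X) = (4 + X)*2 = 8 + 2*X)
E(I(6)**2)/q(D, 10) = (8 + 2*6**2)/(5 - 25*10) = (8 + 2*36)/(5 - 250) = (8 + 72)/(-245) = 80*(-1/245) = -16/49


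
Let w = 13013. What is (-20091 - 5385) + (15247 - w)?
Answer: -23242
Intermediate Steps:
(-20091 - 5385) + (15247 - w) = (-20091 - 5385) + (15247 - 1*13013) = -25476 + (15247 - 13013) = -25476 + 2234 = -23242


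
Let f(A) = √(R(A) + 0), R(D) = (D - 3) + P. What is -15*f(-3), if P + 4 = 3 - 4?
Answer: -15*I*√11 ≈ -49.749*I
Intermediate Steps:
P = -5 (P = -4 + (3 - 4) = -4 - 1 = -5)
R(D) = -8 + D (R(D) = (D - 3) - 5 = (-3 + D) - 5 = -8 + D)
f(A) = √(-8 + A) (f(A) = √((-8 + A) + 0) = √(-8 + A))
-15*f(-3) = -15*√(-8 - 3) = -15*I*√11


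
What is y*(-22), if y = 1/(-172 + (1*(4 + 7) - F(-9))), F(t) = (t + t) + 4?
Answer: 22/147 ≈ 0.14966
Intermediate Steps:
F(t) = 4 + 2*t (F(t) = 2*t + 4 = 4 + 2*t)
y = -1/147 (y = 1/(-172 + (1*(4 + 7) - (4 + 2*(-9)))) = 1/(-172 + (1*11 - (4 - 18))) = 1/(-172 + (11 - 1*(-14))) = 1/(-172 + (11 + 14)) = 1/(-172 + 25) = 1/(-147) = -1/147 ≈ -0.0068027)
y*(-22) = -1/147*(-22) = 22/147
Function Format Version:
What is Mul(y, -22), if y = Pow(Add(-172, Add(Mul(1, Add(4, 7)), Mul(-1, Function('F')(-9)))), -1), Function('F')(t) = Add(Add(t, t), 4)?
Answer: Rational(22, 147) ≈ 0.14966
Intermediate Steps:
Function('F')(t) = Add(4, Mul(2, t)) (Function('F')(t) = Add(Mul(2, t), 4) = Add(4, Mul(2, t)))
y = Rational(-1, 147) (y = Pow(Add(-172, Add(Mul(1, Add(4, 7)), Mul(-1, Add(4, Mul(2, -9))))), -1) = Pow(Add(-172, Add(Mul(1, 11), Mul(-1, Add(4, -18)))), -1) = Pow(Add(-172, Add(11, Mul(-1, -14))), -1) = Pow(Add(-172, Add(11, 14)), -1) = Pow(Add(-172, 25), -1) = Pow(-147, -1) = Rational(-1, 147) ≈ -0.0068027)
Mul(y, -22) = Mul(Rational(-1, 147), -22) = Rational(22, 147)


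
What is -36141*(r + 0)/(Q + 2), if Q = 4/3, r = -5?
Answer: 108423/2 ≈ 54212.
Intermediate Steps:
Q = 4/3 (Q = 4*(1/3) = 4/3 ≈ 1.3333)
-36141*(r + 0)/(Q + 2) = -36141*(-5 + 0)/(4/3 + 2) = -36141*(-5/10/3) = -36141*(-5*3/10) = -36141*(-3)/2 = -1*(-108423/2) = 108423/2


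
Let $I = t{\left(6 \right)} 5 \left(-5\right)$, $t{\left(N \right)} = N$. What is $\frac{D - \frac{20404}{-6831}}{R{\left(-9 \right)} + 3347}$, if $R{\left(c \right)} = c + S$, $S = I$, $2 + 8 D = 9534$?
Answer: $\frac{16319081}{43554456} \approx 0.37468$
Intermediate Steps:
$D = \frac{2383}{2}$ ($D = - \frac{1}{4} + \frac{1}{8} \cdot 9534 = - \frac{1}{4} + \frac{4767}{4} = \frac{2383}{2} \approx 1191.5$)
$I = -150$ ($I = 6 \cdot 5 \left(-5\right) = 30 \left(-5\right) = -150$)
$S = -150$
$R{\left(c \right)} = -150 + c$ ($R{\left(c \right)} = c - 150 = -150 + c$)
$\frac{D - \frac{20404}{-6831}}{R{\left(-9 \right)} + 3347} = \frac{\frac{2383}{2} - \frac{20404}{-6831}}{\left(-150 - 9\right) + 3347} = \frac{\frac{2383}{2} - - \frac{20404}{6831}}{-159 + 3347} = \frac{\frac{2383}{2} + \frac{20404}{6831}}{3188} = \frac{16319081}{13662} \cdot \frac{1}{3188} = \frac{16319081}{43554456}$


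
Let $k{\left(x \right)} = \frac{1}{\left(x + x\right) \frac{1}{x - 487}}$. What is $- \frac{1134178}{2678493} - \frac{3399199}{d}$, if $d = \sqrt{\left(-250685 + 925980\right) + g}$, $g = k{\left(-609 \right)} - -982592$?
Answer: $- \frac{1134178}{2678493} - \frac{3399199 \sqrt{614879122179}}{1009653731} \approx -2640.4$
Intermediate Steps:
$k{\left(x \right)} = \frac{-487 + x}{2 x}$ ($k{\left(x \right)} = \frac{1}{2 x \frac{1}{-487 + x}} = \frac{-487 + x}{2 x}$)
$g = \frac{598399076}{609}$ ($g = \frac{-487 - 609}{2 \left(-609\right)} - -982592 = \frac{1}{2} \left(- \frac{1}{609}\right) \left(-1096\right) + 982592 = \frac{548}{609} + 982592 = \frac{598399076}{609} \approx 9.8259 \cdot 10^{5}$)
$d = \frac{\sqrt{614879122179}}{609}$ ($d = \sqrt{\left(-250685 + 925980\right) + \frac{598399076}{609}} = \sqrt{675295 + \frac{598399076}{609}} = \sqrt{\frac{1009653731}{609}} = \frac{\sqrt{614879122179}}{609} \approx 1287.6$)
$- \frac{1134178}{2678493} - \frac{3399199}{d} = - \frac{1134178}{2678493} - \frac{3399199}{\frac{1}{609} \sqrt{614879122179}} = \left(-1134178\right) \frac{1}{2678493} - 3399199 \frac{\sqrt{614879122179}}{1009653731} = - \frac{1134178}{2678493} - \frac{3399199 \sqrt{614879122179}}{1009653731}$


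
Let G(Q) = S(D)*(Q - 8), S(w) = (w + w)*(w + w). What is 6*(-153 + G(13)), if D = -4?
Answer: 1002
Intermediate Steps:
S(w) = 4*w² (S(w) = (2*w)*(2*w) = 4*w²)
G(Q) = -512 + 64*Q (G(Q) = (4*(-4)²)*(Q - 8) = (4*16)*(-8 + Q) = 64*(-8 + Q) = -512 + 64*Q)
6*(-153 + G(13)) = 6*(-153 + (-512 + 64*13)) = 6*(-153 + (-512 + 832)) = 6*(-153 + 320) = 6*167 = 1002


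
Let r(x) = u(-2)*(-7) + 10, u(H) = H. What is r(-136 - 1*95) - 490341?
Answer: -490317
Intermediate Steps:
r(x) = 24 (r(x) = -2*(-7) + 10 = 14 + 10 = 24)
r(-136 - 1*95) - 490341 = 24 - 490341 = -490317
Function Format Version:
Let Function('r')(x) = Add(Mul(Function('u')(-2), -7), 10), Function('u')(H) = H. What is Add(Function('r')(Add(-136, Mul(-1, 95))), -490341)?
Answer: -490317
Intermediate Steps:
Function('r')(x) = 24 (Function('r')(x) = Add(Mul(-2, -7), 10) = Add(14, 10) = 24)
Add(Function('r')(Add(-136, Mul(-1, 95))), -490341) = Add(24, -490341) = -490317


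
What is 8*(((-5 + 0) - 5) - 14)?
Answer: -192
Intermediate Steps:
8*(((-5 + 0) - 5) - 14) = 8*((-5 - 5) - 14) = 8*(-10 - 14) = 8*(-24) = -192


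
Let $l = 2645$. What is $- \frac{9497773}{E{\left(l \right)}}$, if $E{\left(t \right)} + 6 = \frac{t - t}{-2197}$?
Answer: $\frac{9497773}{6} \approx 1.583 \cdot 10^{6}$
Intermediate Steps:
$E{\left(t \right)} = -6$ ($E{\left(t \right)} = -6 + \frac{t - t}{-2197} = -6 + 0 \left(- \frac{1}{2197}\right) = -6 + 0 = -6$)
$- \frac{9497773}{E{\left(l \right)}} = - \frac{9497773}{-6} = \left(-9497773\right) \left(- \frac{1}{6}\right) = \frac{9497773}{6}$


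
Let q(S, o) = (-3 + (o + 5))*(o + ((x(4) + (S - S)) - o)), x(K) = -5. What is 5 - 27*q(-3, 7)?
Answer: 1220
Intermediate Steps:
q(S, o) = -10 - 5*o (q(S, o) = (-3 + (o + 5))*(o + ((-5 + (S - S)) - o)) = (-3 + (5 + o))*(o + ((-5 + 0) - o)) = (2 + o)*(o + (-5 - o)) = (2 + o)*(-5) = -10 - 5*o)
5 - 27*q(-3, 7) = 5 - 27*(-10 - 5*7) = 5 - 27*(-10 - 35) = 5 - 27*(-45) = 5 + 1215 = 1220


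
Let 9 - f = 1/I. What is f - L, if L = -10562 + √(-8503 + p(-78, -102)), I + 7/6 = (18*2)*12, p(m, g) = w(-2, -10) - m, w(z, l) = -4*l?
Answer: 27326029/2585 - I*√8385 ≈ 10571.0 - 91.57*I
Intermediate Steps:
p(m, g) = 40 - m (p(m, g) = -4*(-10) - m = 40 - m)
I = 2585/6 (I = -7/6 + (18*2)*12 = -7/6 + 36*12 = -7/6 + 432 = 2585/6 ≈ 430.83)
f = 23259/2585 (f = 9 - 1/2585/6 = 9 - 1*6/2585 = 9 - 6/2585 = 23259/2585 ≈ 8.9977)
L = -10562 + I*√8385 (L = -10562 + √(-8503 + (40 - 1*(-78))) = -10562 + √(-8503 + (40 + 78)) = -10562 + √(-8503 + 118) = -10562 + √(-8385) = -10562 + I*√8385 ≈ -10562.0 + 91.57*I)
f - L = 23259/2585 - (-10562 + I*√8385) = 23259/2585 + (10562 - I*√8385) = 27326029/2585 - I*√8385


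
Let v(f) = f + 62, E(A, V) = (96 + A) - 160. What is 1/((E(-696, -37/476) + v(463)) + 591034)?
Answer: 1/590799 ≈ 1.6926e-6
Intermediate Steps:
E(A, V) = -64 + A
v(f) = 62 + f
1/((E(-696, -37/476) + v(463)) + 591034) = 1/(((-64 - 696) + (62 + 463)) + 591034) = 1/((-760 + 525) + 591034) = 1/(-235 + 591034) = 1/590799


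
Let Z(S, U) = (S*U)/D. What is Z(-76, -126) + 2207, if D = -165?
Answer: 118193/55 ≈ 2149.0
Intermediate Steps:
Z(S, U) = -S*U/165 (Z(S, U) = (S*U)/(-165) = (S*U)*(-1/165) = -S*U/165)
Z(-76, -126) + 2207 = -1/165*(-76)*(-126) + 2207 = -3192/55 + 2207 = 118193/55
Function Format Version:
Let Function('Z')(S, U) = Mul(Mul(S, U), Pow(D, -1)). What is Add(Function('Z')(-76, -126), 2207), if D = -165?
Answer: Rational(118193, 55) ≈ 2149.0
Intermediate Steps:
Function('Z')(S, U) = Mul(Rational(-1, 165), S, U) (Function('Z')(S, U) = Mul(Mul(S, U), Pow(-165, -1)) = Mul(Mul(S, U), Rational(-1, 165)) = Mul(Rational(-1, 165), S, U))
Add(Function('Z')(-76, -126), 2207) = Add(Mul(Rational(-1, 165), -76, -126), 2207) = Add(Rational(-3192, 55), 2207) = Rational(118193, 55)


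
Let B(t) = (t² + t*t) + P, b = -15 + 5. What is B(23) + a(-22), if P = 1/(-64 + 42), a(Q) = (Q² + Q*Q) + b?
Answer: 44351/22 ≈ 2016.0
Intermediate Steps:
b = -10
a(Q) = -10 + 2*Q² (a(Q) = (Q² + Q*Q) - 10 = (Q² + Q²) - 10 = 2*Q² - 10 = -10 + 2*Q²)
P = -1/22 (P = 1/(-22) = -1/22 ≈ -0.045455)
B(t) = -1/22 + 2*t² (B(t) = (t² + t*t) - 1/22 = (t² + t²) - 1/22 = 2*t² - 1/22 = -1/22 + 2*t²)
B(23) + a(-22) = (-1/22 + 2*23²) + (-10 + 2*(-22)²) = (-1/22 + 2*529) + (-10 + 2*484) = (-1/22 + 1058) + (-10 + 968) = 23275/22 + 958 = 44351/22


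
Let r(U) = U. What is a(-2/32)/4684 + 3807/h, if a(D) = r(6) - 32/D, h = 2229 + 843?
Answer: 1618607/1199104 ≈ 1.3498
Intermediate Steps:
h = 3072
a(D) = 6 - 32/D
a(-2/32)/4684 + 3807/h = (6 - 32/((-2/32)))/4684 + 3807/3072 = (6 - 32/((-2*1/32)))*(1/4684) + 3807*(1/3072) = (6 - 32/(-1/16))*(1/4684) + 1269/1024 = (6 - 32*(-16))*(1/4684) + 1269/1024 = (6 + 512)*(1/4684) + 1269/1024 = 518*(1/4684) + 1269/1024 = 259/2342 + 1269/1024 = 1618607/1199104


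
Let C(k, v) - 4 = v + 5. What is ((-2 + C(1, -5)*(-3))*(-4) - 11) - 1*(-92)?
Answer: 137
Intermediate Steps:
C(k, v) = 9 + v (C(k, v) = 4 + (v + 5) = 4 + (5 + v) = 9 + v)
((-2 + C(1, -5)*(-3))*(-4) - 11) - 1*(-92) = ((-2 + (9 - 5)*(-3))*(-4) - 11) - 1*(-92) = ((-2 + 4*(-3))*(-4) - 11) + 92 = ((-2 - 12)*(-4) - 11) + 92 = (-14*(-4) - 11) + 92 = (56 - 11) + 92 = 45 + 92 = 137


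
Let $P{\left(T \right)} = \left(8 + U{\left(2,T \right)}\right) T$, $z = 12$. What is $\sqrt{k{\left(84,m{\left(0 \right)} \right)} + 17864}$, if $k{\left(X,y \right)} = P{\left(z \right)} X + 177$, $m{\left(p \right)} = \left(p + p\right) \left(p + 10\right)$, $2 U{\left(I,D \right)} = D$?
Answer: $\sqrt{32153} \approx 179.31$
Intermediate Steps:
$U{\left(I,D \right)} = \frac{D}{2}$
$P{\left(T \right)} = T \left(8 + \frac{T}{2}\right)$ ($P{\left(T \right)} = \left(8 + \frac{T}{2}\right) T = T \left(8 + \frac{T}{2}\right)$)
$m{\left(p \right)} = 2 p \left(10 + p\right)$
$k{\left(X,y \right)} = 177 + 168 X$ ($k{\left(X,y \right)} = \frac{1}{2} \cdot 12 \left(16 + 12\right) X + 177 = \frac{1}{2} \cdot 12 \cdot 28 X + 177 = 168 X + 177 = 177 + 168 X$)
$\sqrt{k{\left(84,m{\left(0 \right)} \right)} + 17864} = \sqrt{\left(177 + 168 \cdot 84\right) + 17864} = \sqrt{\left(177 + 14112\right) + 17864} = \sqrt{14289 + 17864} = \sqrt{32153}$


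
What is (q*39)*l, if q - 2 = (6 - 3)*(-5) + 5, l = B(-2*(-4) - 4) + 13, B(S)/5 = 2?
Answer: -7176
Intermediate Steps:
B(S) = 10 (B(S) = 5*2 = 10)
l = 23 (l = 10 + 13 = 23)
q = -8 (q = 2 + ((6 - 3)*(-5) + 5) = 2 + (3*(-5) + 5) = 2 + (-15 + 5) = 2 - 10 = -8)
(q*39)*l = -8*39*23 = -312*23 = -7176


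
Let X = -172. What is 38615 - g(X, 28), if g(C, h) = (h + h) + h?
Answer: 38531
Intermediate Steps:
g(C, h) = 3*h (g(C, h) = 2*h + h = 3*h)
38615 - g(X, 28) = 38615 - 3*28 = 38615 - 1*84 = 38615 - 84 = 38531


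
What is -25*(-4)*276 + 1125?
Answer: 28725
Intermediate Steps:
-25*(-4)*276 + 1125 = 100*276 + 1125 = 27600 + 1125 = 28725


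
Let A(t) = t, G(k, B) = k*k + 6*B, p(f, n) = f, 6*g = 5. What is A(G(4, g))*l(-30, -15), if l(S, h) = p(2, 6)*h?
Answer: -630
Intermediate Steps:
g = ⅚ (g = (⅙)*5 = ⅚ ≈ 0.83333)
G(k, B) = k² + 6*B
l(S, h) = 2*h
A(G(4, g))*l(-30, -15) = (4² + 6*(⅚))*(2*(-15)) = (16 + 5)*(-30) = 21*(-30) = -630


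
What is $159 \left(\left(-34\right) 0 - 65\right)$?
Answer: $-10335$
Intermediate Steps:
$159 \left(\left(-34\right) 0 - 65\right) = 159 \left(0 - 65\right) = 159 \left(-65\right) = -10335$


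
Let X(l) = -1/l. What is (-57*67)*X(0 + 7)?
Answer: 3819/7 ≈ 545.57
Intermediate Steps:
(-57*67)*X(0 + 7) = (-57*67)*(-1/(0 + 7)) = -(-3819)/7 = -3819*(-⅐) = 3819/7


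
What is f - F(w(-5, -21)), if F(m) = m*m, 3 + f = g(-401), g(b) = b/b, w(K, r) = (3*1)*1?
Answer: -11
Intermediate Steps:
w(K, r) = 3 (w(K, r) = 3*1 = 3)
g(b) = 1
f = -2 (f = -3 + 1 = -2)
F(m) = m²
f - F(w(-5, -21)) = -2 - 1*3² = -2 - 1*9 = -2 - 9 = -11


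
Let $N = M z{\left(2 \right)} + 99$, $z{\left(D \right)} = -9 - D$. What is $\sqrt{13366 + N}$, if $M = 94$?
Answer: $\sqrt{12431} \approx 111.49$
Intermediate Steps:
$N = -935$ ($N = 94 \left(-9 - 2\right) + 99 = 94 \left(-11\right) + 99 = -1034 + 99 = -935$)
$\sqrt{13366 + N} = \sqrt{13366 - 935} = \sqrt{12431}$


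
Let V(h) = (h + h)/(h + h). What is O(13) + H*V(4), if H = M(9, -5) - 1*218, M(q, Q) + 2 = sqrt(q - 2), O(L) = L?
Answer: -207 + sqrt(7) ≈ -204.35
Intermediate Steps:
M(q, Q) = -2 + sqrt(-2 + q) (M(q, Q) = -2 + sqrt(q - 2) = -2 + sqrt(-2 + q))
V(h) = 1 (V(h) = (2*h)/((2*h)) = (2*h)*(1/(2*h)) = 1)
H = -220 + sqrt(7) (H = (-2 + sqrt(-2 + 9)) - 1*218 = (-2 + sqrt(7)) - 218 = -220 + sqrt(7) ≈ -217.35)
O(13) + H*V(4) = 13 + (-220 + sqrt(7))*1 = 13 + (-220 + sqrt(7)) = -207 + sqrt(7)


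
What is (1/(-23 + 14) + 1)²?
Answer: 64/81 ≈ 0.79012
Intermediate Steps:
(1/(-23 + 14) + 1)² = (1/(-9) + 1)² = (-⅑ + 1)² = (8/9)² = 64/81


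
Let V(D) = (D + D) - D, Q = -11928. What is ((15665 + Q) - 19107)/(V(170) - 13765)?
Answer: 3074/2719 ≈ 1.1306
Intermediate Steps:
V(D) = D (V(D) = 2*D - D = D)
((15665 + Q) - 19107)/(V(170) - 13765) = ((15665 - 11928) - 19107)/(170 - 13765) = (3737 - 19107)/(-13595) = -15370*(-1/13595) = 3074/2719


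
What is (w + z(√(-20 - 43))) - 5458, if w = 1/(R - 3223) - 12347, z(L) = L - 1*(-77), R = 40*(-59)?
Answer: -98975425/5583 + 3*I*√7 ≈ -17728.0 + 7.9373*I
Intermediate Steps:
R = -2360
z(L) = 77 + L (z(L) = L + 77 = 77 + L)
w = -68933302/5583 (w = 1/(-2360 - 3223) - 12347 = 1/(-5583) - 12347 = -1/5583 - 12347 = -68933302/5583 ≈ -12347.)
(w + z(√(-20 - 43))) - 5458 = (-68933302/5583 + (77 + √(-20 - 43))) - 5458 = (-68933302/5583 + (77 + √(-63))) - 5458 = (-68933302/5583 + (77 + 3*I*√7)) - 5458 = (-68503411/5583 + 3*I*√7) - 5458 = -98975425/5583 + 3*I*√7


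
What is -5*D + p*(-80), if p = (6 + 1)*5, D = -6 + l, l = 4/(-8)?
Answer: -5535/2 ≈ -2767.5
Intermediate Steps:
l = -½ (l = 4*(-⅛) = -½ ≈ -0.50000)
D = -13/2 (D = -6 - ½ = -13/2 ≈ -6.5000)
p = 35 (p = 7*5 = 35)
-5*D + p*(-80) = -5*(-13/2) + 35*(-80) = 65/2 - 2800 = -5535/2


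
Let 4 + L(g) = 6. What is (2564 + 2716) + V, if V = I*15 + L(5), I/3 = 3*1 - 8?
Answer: 5057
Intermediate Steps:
L(g) = 2 (L(g) = -4 + 6 = 2)
I = -15 (I = 3*(3*1 - 8) = 3*(3 - 8) = 3*(-5) = -15)
V = -223 (V = -15*15 + 2 = -225 + 2 = -223)
(2564 + 2716) + V = (2564 + 2716) - 223 = 5280 - 223 = 5057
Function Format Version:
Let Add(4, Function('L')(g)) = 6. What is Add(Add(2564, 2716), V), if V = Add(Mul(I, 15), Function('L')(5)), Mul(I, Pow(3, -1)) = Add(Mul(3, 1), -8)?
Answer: 5057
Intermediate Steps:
Function('L')(g) = 2 (Function('L')(g) = Add(-4, 6) = 2)
I = -15 (I = Mul(3, Add(Mul(3, 1), -8)) = Mul(3, Add(3, -8)) = Mul(3, -5) = -15)
V = -223 (V = Add(Mul(-15, 15), 2) = Add(-225, 2) = -223)
Add(Add(2564, 2716), V) = Add(Add(2564, 2716), -223) = Add(5280, -223) = 5057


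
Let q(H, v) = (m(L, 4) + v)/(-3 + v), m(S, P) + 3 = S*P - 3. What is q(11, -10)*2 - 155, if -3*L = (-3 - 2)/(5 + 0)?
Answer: -5957/39 ≈ -152.74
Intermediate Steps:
L = ⅓ (L = -(-3 - 2)/(3*(5 + 0)) = -(-5)/(3*5) = -⅓*(-1) = ⅓ ≈ 0.33333)
m(S, P) = -6 + P*S (m(S, P) = -3 + (S*P - 3) = -3 + (P*S - 3) = -3 + (-3 + P*S) = -6 + P*S)
q(H, v) = (-14/3 + v)/(-3 + v) (q(H, v) = ((-6 + 4*(⅓)) + v)/(-3 + v) = ((-6 + 4/3) + v)/(-3 + v) = (-14/3 + v)/(-3 + v))
q(11, -10)*2 - 155 = ((-14/3 - 10)/(-3 - 10))*2 - 155 = (-44/3/(-13))*2 - 155 = -1/13*(-44/3)*2 - 155 = (44/39)*2 - 155 = 88/39 - 155 = -5957/39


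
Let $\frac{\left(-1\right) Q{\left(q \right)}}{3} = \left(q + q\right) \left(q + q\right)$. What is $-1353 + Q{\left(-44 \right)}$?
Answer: $-24585$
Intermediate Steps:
$Q{\left(q \right)} = - 12 q^{2}$ ($Q{\left(q \right)} = - 3 \left(q + q\right) \left(q + q\right) = - 3 \cdot 2 q 2 q = - 3 \cdot 4 q^{2} = - 12 q^{2}$)
$-1353 + Q{\left(-44 \right)} = -1353 - 12 \left(-44\right)^{2} = -1353 - 23232 = -24585$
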